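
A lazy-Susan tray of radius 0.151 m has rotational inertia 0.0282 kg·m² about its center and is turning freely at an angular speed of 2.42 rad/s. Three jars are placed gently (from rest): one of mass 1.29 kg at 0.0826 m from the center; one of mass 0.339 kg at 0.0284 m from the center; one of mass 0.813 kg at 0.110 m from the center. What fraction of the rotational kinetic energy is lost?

fraction ≈ 0.401

No external torque acts about the center; L_before = L_after.
Added inertia Σmr² = (1.29)(0.0826)² + (0.339)(0.0284)² + (0.813)(0.110)² = 0.01891 kg·m²; I_f = 0.02820 + 0.01891 = 0.04711 kg·m².
ω_f = I_p ω_i / I_f = (0.02820)(2.42) / 0.04711 = 1.449 rad/s.
KE_i = ½(0.02820)(2.420 rad/s)² = 0.08258 J; KE_f = ½(0.04711)(1.449)² = 0.04943 J.
Fraction lost = 0.4014.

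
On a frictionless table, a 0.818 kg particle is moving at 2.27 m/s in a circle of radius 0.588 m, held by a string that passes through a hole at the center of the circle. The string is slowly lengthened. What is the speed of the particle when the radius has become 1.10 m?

The only horizontal force on the mass is along the cord (radial), so it exerts no torque about the hole and angular momentum m v r is conserved.
v₂ = v₁ r₁ / r₂ = (2.27)(0.588) / (1.10) = 1.213 m/s.

v₂ ≈ 1.21 m/s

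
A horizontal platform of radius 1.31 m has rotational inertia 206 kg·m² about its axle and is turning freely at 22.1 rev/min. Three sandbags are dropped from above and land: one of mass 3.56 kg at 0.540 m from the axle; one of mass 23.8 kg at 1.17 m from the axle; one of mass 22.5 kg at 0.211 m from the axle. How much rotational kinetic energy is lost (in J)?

energy lost ≈ 79.4 J

No external torque acts about the axle; L_before = L_after.
Added inertia Σmr² = (3.56)(0.540)² + (23.8)(1.17)² + (22.5)(0.211)² = 34.62 kg·m²; I_f = 206.0 + 34.62 = 240.6 kg·m².
ω_f = I_p ω_i / I_f = (206.0)(22.1) / 240.6 = 18.92 rpm.
KE_i = ½(206.0)(2.314 rad/s)² = 551.7 J; KE_f = ½(240.6)(1.981)² = 472.3 J.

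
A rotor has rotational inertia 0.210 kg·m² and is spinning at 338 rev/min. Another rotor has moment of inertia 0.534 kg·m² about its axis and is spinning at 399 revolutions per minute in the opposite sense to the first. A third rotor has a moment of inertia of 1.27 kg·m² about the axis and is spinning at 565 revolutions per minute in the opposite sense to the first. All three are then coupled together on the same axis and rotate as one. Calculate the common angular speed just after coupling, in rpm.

No external torque acts about the common axis, so total angular momentum is conserved.
Taking A's sense as positive: L = (0.2100)(338) − (0.5340)(399) − (1.270)(565) = -859.6 kg·m²·rpm.
Combined I = 0.2100 + 0.5340 + 1.270 = 2.014 kg·m².
ω_f = L / I = -859.6 / 2.014 = -426.8 rpm.

|ω_f| ≈ 427 rpm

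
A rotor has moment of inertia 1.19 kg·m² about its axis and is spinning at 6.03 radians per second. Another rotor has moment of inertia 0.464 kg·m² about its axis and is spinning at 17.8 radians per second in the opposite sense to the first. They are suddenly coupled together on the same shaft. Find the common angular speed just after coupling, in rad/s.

No external torque acts about the common axis, so total angular momentum is conserved.
Taking A's sense as positive: L = (1.190)(6.03) − (0.4640)(17.8) = -1.083 kg·m²·rad/s.
Combined I = 1.190 + 0.4640 = 1.654 kg·m².
ω_f = L / I = -1.083 / 1.654 = -0.6551 rad/s.

|ω_f| ≈ 0.655 rad/s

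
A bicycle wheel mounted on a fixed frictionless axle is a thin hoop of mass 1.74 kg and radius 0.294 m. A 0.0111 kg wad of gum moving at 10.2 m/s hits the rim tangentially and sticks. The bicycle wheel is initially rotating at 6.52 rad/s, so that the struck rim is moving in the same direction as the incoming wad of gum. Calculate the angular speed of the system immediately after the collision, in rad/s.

The axle reaction passes through the axle and exerts no torque about it; angular momentum about the axle is conserved through the impact.
I_p = (1.74)(0.294)² = 0.1504 kg·m². Taking the sense of the wad of gum's angular momentum as positive, L_{wad} = m v R = (0.0111)(10.2)(0.294) = 0.03329 kg·m²/s.
L_i = +I_p ω_p + m v R = +(0.1504)(6.52) + 0.03329 = 1.014 kg·m²/s.
After sticking, I_f = I_p + m R² = 0.1504 + (0.0111)(0.294)² = 0.1514 kg·m².
ω_f = L_i / I_f = 1.014 / 0.1514 = 6.699 rad/s.

|ω_f| ≈ 6.70 rad/s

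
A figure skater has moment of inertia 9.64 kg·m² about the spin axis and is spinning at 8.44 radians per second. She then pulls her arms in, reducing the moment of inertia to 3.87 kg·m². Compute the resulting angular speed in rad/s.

ω₂ ≈ 21.0 rad/s

With no external torque about the axis, L is conserved: I₁ω₁ = I₂ω₂.
ω₂ = I₁ω₁ / I₂ = (9.640)(8.44 rad/s) / (3.870) = 21.02 rad/s.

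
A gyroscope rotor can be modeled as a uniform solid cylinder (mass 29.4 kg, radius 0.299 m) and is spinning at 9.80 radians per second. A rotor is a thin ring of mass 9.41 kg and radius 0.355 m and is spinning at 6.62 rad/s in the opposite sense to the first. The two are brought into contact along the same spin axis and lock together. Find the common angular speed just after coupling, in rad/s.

The coupling torques are internal; angular momentum about the shared axis is conserved.
Moments of inertia: I_A = ½(29.4)(0.299)² = 1.314 kg·m²; I_B = (9.41)(0.355)² = 1.186 kg·m².
Taking A's sense as positive: L = (1.314)(9.80) − (1.186)(6.62) = 5.028 kg·m²·rad/s.
Combined I = 1.314 + 1.186 = 2.500 kg·m².
ω_f = L / I = 5.028 / 2.500 = 2.011 rad/s.

|ω_f| ≈ 2.01 rad/s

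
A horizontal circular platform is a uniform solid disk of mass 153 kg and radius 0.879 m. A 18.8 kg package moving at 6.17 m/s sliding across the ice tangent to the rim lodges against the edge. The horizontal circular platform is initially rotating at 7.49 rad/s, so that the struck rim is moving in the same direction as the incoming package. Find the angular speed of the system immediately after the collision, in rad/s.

About the central axle the impulsive forces during the collision are internal, so angular momentum about that axis is conserved.
I_p = ½(153)(0.879)² = 59.11 kg·m². Taking the sense of the package's angular momentum as positive, L_{package} = m v R = (18.8)(6.17)(0.879) = 102.0 kg·m²/s.
L_i = +I_p ω_p + m v R = +(59.11)(7.49) + 102.0 = 544.7 kg·m²/s.
After sticking, I_f = I_p + m R² = 59.11 + (18.8)(0.879)² = 73.63 kg·m².
ω_f = L_i / I_f = 544.7 / 73.63 = 7.397 rad/s.

|ω_f| ≈ 7.40 rad/s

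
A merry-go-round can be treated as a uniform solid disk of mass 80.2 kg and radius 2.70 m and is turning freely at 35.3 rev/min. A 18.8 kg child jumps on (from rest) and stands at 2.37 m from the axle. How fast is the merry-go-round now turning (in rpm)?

No external torque acts about the axle; L_before = L_after.
I_p = ½(80.2)(2.70)² = 292.3 kg·m².
Added inertia Σmr² = (18.8)(2.37)² = 105.6 kg·m²; I_f = 292.3 + 105.6 = 397.9 kg·m².
ω_f = I_p ω_i / I_f = (292.3)(35.3) / 397.9 = 25.93 rpm.

ω_f ≈ 25.9 rpm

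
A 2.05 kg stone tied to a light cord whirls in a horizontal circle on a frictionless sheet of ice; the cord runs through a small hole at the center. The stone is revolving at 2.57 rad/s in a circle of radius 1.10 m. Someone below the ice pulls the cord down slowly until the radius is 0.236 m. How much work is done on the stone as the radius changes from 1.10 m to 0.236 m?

The constraining force is radial, so m r² ω about the center is conserved.
ω₂ = ω₁ (r₁/r₂)² = (2.57)(1.10/0.236)² = 55.83 rad/s.
W = ΔKE = ½m(v₂² − v₁²) = 169.8 J.

W ≈ 170 J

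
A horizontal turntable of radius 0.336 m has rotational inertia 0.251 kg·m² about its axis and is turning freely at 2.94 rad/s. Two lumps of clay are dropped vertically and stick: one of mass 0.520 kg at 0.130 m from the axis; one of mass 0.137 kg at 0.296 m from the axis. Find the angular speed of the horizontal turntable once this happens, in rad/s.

ω_f ≈ 2.72 rad/s

No external torque acts about the axis; L_before = L_after.
Added inertia Σmr² = (0.520)(0.130)² + (0.137)(0.296)² = 0.02079 kg·m²; I_f = 0.2510 + 0.02079 = 0.2718 kg·m².
ω_f = I_p ω_i / I_f = (0.2510)(2.94) / 0.2718 = 2.715 rad/s.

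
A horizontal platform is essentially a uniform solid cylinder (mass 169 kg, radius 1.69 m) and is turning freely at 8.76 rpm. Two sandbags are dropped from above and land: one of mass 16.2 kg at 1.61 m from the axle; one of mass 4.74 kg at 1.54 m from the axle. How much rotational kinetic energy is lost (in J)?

The added mass arrives with no angular momentum about the axle, and any external torque about the axle is negligible, so the system's angular momentum is conserved.
I_p = ½(169)(1.69)² = 241.3 kg·m².
Added inertia Σmr² = (16.2)(1.61)² + (4.74)(1.54)² = 53.23 kg·m²; I_f = 241.3 + 53.23 = 294.6 kg·m².
ω_f = I_p ω_i / I_f = (241.3)(8.76) / 294.6 = 7.177 rpm.
KE_i = ½(241.3)(0.9173 rad/s)² = 101.5 J; KE_f = ½(294.6)(0.7516)² = 83.20 J.

energy lost ≈ 18.4 J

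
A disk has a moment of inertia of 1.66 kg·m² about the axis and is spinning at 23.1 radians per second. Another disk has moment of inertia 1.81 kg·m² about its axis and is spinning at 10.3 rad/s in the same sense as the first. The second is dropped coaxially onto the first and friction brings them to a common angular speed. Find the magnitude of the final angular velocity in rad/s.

|ω_f| ≈ 16.4 rad/s

The coupling torques are internal; angular momentum about the shared axis is conserved.
Taking A's sense as positive: L = (1.660)(23.1) + (1.810)(10.3) = 56.99 kg·m²·rad/s.
Combined I = 1.660 + 1.810 = 3.470 kg·m².
ω_f = L / I = 56.99 / 3.470 = 16.42 rad/s.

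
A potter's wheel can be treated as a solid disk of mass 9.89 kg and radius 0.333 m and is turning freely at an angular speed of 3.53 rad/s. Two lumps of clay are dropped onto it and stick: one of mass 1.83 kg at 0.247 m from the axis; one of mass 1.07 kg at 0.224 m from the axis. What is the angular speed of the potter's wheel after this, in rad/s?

ω_f ≈ 2.71 rad/s

The added mass arrives with no angular momentum about the axis, and any external torque about the axis is negligible, so the system's angular momentum is conserved.
I_p = ½(9.89)(0.333)² = 0.5483 kg·m².
Added inertia Σmr² = (1.83)(0.247)² + (1.07)(0.224)² = 0.1653 kg·m²; I_f = 0.5483 + 0.1653 = 0.7137 kg·m².
ω_f = I_p ω_i / I_f = (0.5483)(3.53) / 0.7137 = 2.712 rad/s.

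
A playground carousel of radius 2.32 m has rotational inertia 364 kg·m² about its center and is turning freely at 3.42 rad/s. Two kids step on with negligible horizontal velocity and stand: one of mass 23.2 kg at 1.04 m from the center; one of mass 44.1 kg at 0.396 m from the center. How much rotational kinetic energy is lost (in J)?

energy lost ≈ 172 J

The added mass arrives with no angular momentum about the center, and any external torque about the center is negligible, so the system's angular momentum is conserved.
Added inertia Σmr² = (23.2)(1.04)² + (44.1)(0.396)² = 32.01 kg·m²; I_f = 364.0 + 32.01 = 396.0 kg·m².
ω_f = I_p ω_i / I_f = (364.0)(3.42) / 396.0 = 3.144 rad/s.
KE_i = ½(364.0)(3.420 rad/s)² = 2129 J; KE_f = ½(396.0)(3.144)² = 1957 J.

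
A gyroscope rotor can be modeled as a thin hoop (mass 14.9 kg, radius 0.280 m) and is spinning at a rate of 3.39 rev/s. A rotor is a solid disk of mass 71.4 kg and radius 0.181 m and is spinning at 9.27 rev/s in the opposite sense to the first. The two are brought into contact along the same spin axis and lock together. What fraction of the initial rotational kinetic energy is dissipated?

fraction ≈ 0.822

No external torque acts about the common axis, so total angular momentum is conserved.
Moments of inertia: I_A = (14.9)(0.280)² = 1.168 kg·m²; I_B = ½(71.4)(0.181)² = 1.170 kg·m².
Taking A's sense as positive: L = (1.168)(3.39) − (1.170)(9.27) = -6.882 kg·m²·rev/s.
Combined I = 1.168 + 1.170 = 2.338 kg·m².
ω_f = L / I = -6.882 / 2.338 = -2.944 rev/s.
KE_i = ½ΣIω² = 2249 J; KE_f = ½(2.338)(18.50)² = 399.9 J.
Fraction dissipated = (KE_i − KE_f)/KE_i = 0.8222.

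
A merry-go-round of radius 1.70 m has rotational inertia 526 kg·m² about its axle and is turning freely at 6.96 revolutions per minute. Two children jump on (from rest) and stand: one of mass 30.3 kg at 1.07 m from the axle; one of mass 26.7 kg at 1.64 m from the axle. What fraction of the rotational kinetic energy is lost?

fraction ≈ 0.168

The added mass arrives with no angular momentum about the axle, and any external torque about the axle is negligible, so the system's angular momentum is conserved.
Added inertia Σmr² = (30.3)(1.07)² + (26.7)(1.64)² = 106.5 kg·m²; I_f = 526.0 + 106.5 = 632.5 kg·m².
ω_f = I_p ω_i / I_f = (526.0)(6.96) / 632.5 = 5.788 rpm.
KE_i = ½(526.0)(0.7288 rad/s)² = 139.7 J; KE_f = ½(632.5)(0.6061)² = 116.2 J.
Fraction lost = 0.1684.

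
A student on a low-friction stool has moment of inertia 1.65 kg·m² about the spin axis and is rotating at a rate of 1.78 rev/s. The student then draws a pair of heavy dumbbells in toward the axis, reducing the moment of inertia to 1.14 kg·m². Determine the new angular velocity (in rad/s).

ω₂ ≈ 16.2 rad/s

With no external torque about the axis, L is conserved: I₁ω₁ = I₂ω₂.
ω₂ = I₁ω₁ / I₂ = (1.650)(1.78 rev/s) / (1.140) = 2.576 rev/s = 16.19 rad/s.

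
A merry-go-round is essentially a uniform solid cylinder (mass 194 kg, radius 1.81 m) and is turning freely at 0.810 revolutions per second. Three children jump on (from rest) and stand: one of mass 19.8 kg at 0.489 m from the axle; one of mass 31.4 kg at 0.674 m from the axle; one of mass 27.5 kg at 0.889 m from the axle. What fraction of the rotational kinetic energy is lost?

fraction ≈ 0.114

No external torque acts about the axle; L_before = L_after.
I_p = ½(194)(1.81)² = 317.8 kg·m².
Added inertia Σmr² = (19.8)(0.489)² + (31.4)(0.674)² + (27.5)(0.889)² = 40.73 kg·m²; I_f = 317.8 + 40.73 = 358.5 kg·m².
ω_f = I_p ω_i / I_f = (317.8)(0.810) / 358.5 = 0.7180 rev/s.
KE_i = ½(317.8)(5.089 rad/s)² = 4116 J; KE_f = ½(358.5)(4.511)² = 3648 J.
Fraction lost = 0.1136.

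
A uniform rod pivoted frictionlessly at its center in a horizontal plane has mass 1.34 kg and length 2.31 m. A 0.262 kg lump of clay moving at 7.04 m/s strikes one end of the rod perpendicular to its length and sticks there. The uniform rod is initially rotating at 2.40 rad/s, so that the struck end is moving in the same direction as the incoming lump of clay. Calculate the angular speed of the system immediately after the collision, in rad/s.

|ω_f| ≈ 3.77 rad/s

The axle reaction passes through the pivot and exerts no torque about it; angular momentum about the pivot is conserved through the impact.
I_p = (1/12)(1.34)(2.31)² = 0.5959 kg·m². Taking the sense of the lump of clay's angular momentum as positive, L_{lump} = m v R = (0.262)(7.04)(2.31/2) = 2.130 kg·m²/s.
L_i = +I_p ω_p + m v R = +(0.5959)(2.40) + 2.130 = 3.560 kg·m²/s.
After sticking, I_f = I_p + m R² = 0.5959 + (0.262)(2.31/2)² = 0.9454 kg·m².
ω_f = L_i / I_f = 3.560 / 0.9454 = 3.766 rad/s.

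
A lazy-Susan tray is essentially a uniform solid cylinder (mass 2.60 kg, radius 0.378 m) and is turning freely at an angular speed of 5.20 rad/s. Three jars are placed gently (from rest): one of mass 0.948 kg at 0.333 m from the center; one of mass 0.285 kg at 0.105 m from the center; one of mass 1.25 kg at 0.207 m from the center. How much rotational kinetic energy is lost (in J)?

No external torque acts about the center; L_before = L_after.
I_p = ½(2.60)(0.378)² = 0.1857 kg·m².
Added inertia Σmr² = (0.948)(0.333)² + (0.285)(0.105)² + (1.25)(0.207)² = 0.1618 kg·m²; I_f = 0.1857 + 0.1618 = 0.3476 kg·m².
ω_f = I_p ω_i / I_f = (0.1857)(5.20) / 0.3476 = 2.779 rad/s.
KE_i = ½(0.1857)(5.200 rad/s)² = 2.511 J; KE_f = ½(0.3476)(2.779)² = 1.342 J.

energy lost ≈ 1.17 J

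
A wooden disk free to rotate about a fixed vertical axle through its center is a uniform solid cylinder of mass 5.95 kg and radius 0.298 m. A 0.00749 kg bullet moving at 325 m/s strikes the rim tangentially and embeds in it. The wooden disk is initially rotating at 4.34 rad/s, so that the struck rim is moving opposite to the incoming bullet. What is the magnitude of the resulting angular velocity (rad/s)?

The axle reaction passes through the axle and exerts no torque about it; angular momentum about the axle is conserved through the impact.
I_p = ½(5.95)(0.298)² = 0.2642 kg·m². Taking the sense of the bullet's angular momentum as positive, L_{bullet} = m v R = (0.00749)(325)(0.298) = 0.7254 kg·m²/s.
L_i = −I_p ω_p + m v R = −(0.2642)(4.34) + 0.7254 = -0.4212 kg·m²/s.
After sticking, I_f = I_p + m R² = 0.2642 + (0.00749)(0.298)² = 0.2649 kg·m².
ω_f = L_i / I_f = -0.4212 / 0.2649 = -1.590 rad/s.

|ω_f| ≈ 1.59 rad/s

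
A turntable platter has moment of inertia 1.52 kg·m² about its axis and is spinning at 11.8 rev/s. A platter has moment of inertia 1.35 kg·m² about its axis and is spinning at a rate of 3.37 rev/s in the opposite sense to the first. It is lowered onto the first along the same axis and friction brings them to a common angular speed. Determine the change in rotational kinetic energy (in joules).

ΔKE ≈ -3250 J

No external torque acts about the common axis, so total angular momentum is conserved.
Taking A's sense as positive: L = (1.520)(11.8) − (1.350)(3.37) = 13.39 kg·m²·rev/s.
Combined I = 1.520 + 1.350 = 2.870 kg·m².
ω_f = L / I = 13.39 / 2.870 = 4.664 rev/s.
KE_i = ½ΣIω² = 4480 J; KE_f = ½(2.870)(29.31)² = 1232 J.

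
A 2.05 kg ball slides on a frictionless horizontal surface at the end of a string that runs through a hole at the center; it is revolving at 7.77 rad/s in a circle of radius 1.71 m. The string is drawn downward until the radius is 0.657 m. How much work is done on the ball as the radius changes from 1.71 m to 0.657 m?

W ≈ 1040 J

No torque about the axis ⇒ m r₁² ω₁ = m r₂² ω₂.
ω₂ = ω₁ (r₁/r₂)² = (7.77)(1.71/0.657)² = 52.64 rad/s.
W = ΔKE = ½m(v₂² − v₁²) = 1045 J.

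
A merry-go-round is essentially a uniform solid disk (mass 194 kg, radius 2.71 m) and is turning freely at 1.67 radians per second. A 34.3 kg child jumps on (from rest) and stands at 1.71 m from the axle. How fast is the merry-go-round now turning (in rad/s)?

No external torque acts about the axle; L_before = L_after.
I_p = ½(194)(2.71)² = 712.4 kg·m².
Added inertia Σmr² = (34.3)(1.71)² = 100.3 kg·m²; I_f = 712.4 + 100.3 = 812.7 kg·m².
ω_f = I_p ω_i / I_f = (712.4)(1.67) / 812.7 = 1.464 rad/s.

ω_f ≈ 1.46 rad/s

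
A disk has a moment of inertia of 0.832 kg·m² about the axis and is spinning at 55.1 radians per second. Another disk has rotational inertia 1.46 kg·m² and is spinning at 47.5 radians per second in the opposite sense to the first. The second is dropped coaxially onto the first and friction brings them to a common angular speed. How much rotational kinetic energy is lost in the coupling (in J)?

ΔKE lost ≈ 2790 J

The coupling torques are internal; angular momentum about the shared axis is conserved.
Taking A's sense as positive: L = (0.8320)(55.1) − (1.460)(47.5) = -23.51 kg·m²·rad/s.
Combined I = 0.8320 + 1.460 = 2.292 kg·m².
ω_f = L / I = -23.51 / 2.292 = -10.26 rad/s.
KE_i = ½ΣIω² = 2910 J; KE_f = ½(2.292)(10.26)² = 120.5 J.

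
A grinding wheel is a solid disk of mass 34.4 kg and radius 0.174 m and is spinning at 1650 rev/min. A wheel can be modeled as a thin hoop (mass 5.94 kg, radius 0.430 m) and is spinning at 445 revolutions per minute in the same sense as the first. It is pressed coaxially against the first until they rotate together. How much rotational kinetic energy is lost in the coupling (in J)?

No external torque acts about the common axis, so total angular momentum is conserved.
Moments of inertia: I_A = ½(34.4)(0.174)² = 0.5207 kg·m²; I_B = (5.94)(0.430)² = 1.098 kg·m².
Taking A's sense as positive: L = (0.5207)(1650) + (1.098)(445) = 1348 kg·m²·rpm.
Combined I = 0.5207 + 1.098 = 1.619 kg·m².
ω_f = L / I = 1348 / 1.619 = 832.6 rpm.
KE_i = ½ΣIω² = 8966 J; KE_f = ½(1.619)(87.19)² = 6154 J.

ΔKE lost ≈ 2810 J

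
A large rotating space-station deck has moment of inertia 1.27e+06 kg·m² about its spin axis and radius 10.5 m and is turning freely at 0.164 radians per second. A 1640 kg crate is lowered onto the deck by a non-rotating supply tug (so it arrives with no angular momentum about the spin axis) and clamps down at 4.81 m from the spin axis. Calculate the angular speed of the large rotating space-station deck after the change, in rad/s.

ω_f ≈ 0.159 rad/s

No external torque acts about the spin axis; L_before = L_after.
Added inertia Σmr² = (1640)(4.81)² = 37940 kg·m²; I_f = 1.270e+06 + 37940 = 1.308e+06 kg·m².
ω_f = I_p ω_i / I_f = (1.270e+06)(0.164) / 1.308e+06 = 0.1592 rad/s.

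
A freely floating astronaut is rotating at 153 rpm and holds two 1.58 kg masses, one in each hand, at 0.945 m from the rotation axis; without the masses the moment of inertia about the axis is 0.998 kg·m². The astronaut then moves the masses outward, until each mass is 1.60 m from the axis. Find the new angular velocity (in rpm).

With no external torque about the axis, L is conserved: I₁ω₁ = I₂ω₂.
I₁ = 0.998 + 2(1.58)(0.945)² = 3.820 kg·m²; I₂ = 0.998 + 2(1.58)(1.60)² = 9.088 kg·m².
ω₂ = I₁ω₁ / I₂ = (3.820)(153 rpm) / (9.088) = 64.31 rpm.

ω₂ ≈ 64.3 rpm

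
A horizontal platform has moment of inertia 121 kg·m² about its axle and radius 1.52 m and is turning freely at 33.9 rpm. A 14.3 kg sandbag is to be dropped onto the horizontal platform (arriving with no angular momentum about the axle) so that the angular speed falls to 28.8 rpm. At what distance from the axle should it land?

The added mass arrives with no angular momentum about the axle, and any external torque about the axle is negligible, so the system's angular momentum is conserved.
I_p ω_i = (I_p + m r²) ω_f ⇒ m r² = I_p(ω_i/ω_f − 1) = 121.0(33.9/28.8 − 1) = 21.43 kg·m².
r = √(21.43/14.3) = 1.224 m.

r ≈ 1.22 m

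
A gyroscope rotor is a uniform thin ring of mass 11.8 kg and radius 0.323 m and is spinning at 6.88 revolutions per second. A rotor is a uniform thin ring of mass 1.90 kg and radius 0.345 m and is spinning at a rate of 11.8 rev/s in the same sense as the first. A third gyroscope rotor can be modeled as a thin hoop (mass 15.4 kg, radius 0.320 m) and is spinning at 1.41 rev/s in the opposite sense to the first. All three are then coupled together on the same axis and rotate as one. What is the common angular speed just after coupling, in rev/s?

|ω_f| ≈ 2.94 rev/s

The coupling torques are internal; angular momentum about the shared axis is conserved.
Moments of inertia: I_A = (11.8)(0.323)² = 1.231 kg·m²; I_B = (1.90)(0.345)² = 0.2261 kg·m²; I_C = (15.4)(0.320)² = 1.577 kg·m².
Taking A's sense as positive: L = (1.231)(6.88) + (0.2261)(11.8) − (1.577)(1.41) = 8.915 kg·m²·rev/s.
Combined I = 1.231 + 0.2261 + 1.577 = 3.034 kg·m².
ω_f = L / I = 8.915 / 3.034 = 2.938 rev/s.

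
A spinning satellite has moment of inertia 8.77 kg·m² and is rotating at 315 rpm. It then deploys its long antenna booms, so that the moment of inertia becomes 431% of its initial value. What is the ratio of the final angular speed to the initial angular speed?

Angular momentum about the spin axis is conserved since the torque about it is zero.
I₂ = 4.31 × 8.77 = 37.80 kg·m².
ω₂/ω₁ = I₁/I₂ = 8.770 / 37.80 = 0.2320.

ω₂/ω₁ ≈ 0.232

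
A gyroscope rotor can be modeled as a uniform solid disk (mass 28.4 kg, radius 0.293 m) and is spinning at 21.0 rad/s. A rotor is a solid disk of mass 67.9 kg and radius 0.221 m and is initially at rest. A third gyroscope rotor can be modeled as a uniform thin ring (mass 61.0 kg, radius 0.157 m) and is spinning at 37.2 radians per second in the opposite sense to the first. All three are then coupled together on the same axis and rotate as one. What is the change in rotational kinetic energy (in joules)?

The coupling torques are internal; angular momentum about the shared axis is conserved.
Moments of inertia: I_A = ½(28.4)(0.293)² = 1.219 kg·m²; I_B = ½(67.9)(0.221)² = 1.658 kg·m²; I_C = (61.0)(0.157)² = 1.504 kg·m².
Taking A's sense as positive: L = (1.219)(21.0) − (1.504)(37.2) = -30.33 kg·m²·rad/s.
Combined I = 1.219 + 1.658 + 1.504 = 4.381 kg·m².
ω_f = L / I = -30.33 / 4.381 = -6.924 rad/s.
KE_i = ½ΣIω² = 1309 J; KE_f = ½(4.381)(6.924)² = 105.0 J.

ΔKE ≈ -1200 J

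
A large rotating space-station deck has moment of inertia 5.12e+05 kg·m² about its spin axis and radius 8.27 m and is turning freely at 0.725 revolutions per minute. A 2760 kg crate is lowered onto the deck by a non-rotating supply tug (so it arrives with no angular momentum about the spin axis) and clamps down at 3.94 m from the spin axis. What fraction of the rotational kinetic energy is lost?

fraction ≈ 0.0772

The added mass arrives with no angular momentum about the spin axis, and any external torque about the spin axis is negligible, so the system's angular momentum is conserved.
Added inertia Σmr² = (2760)(3.94)² = 42850 kg·m²; I_f = 5.120e+05 + 42850 = 5.548e+05 kg·m².
ω_f = I_p ω_i / I_f = (5.120e+05)(0.725) / 5.548e+05 = 0.6690 rpm.
KE_i = ½(5.120e+05)(0.07592 rad/s)² = 1476 J; KE_f = ½(5.548e+05)(0.07006)² = 1362 J.
Fraction lost = 0.07722.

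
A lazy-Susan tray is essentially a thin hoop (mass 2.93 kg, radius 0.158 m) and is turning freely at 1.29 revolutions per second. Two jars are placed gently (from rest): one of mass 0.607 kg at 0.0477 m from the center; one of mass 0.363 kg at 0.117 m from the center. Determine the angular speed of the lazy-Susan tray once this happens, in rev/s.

ω_f ≈ 1.19 rev/s

The added mass arrives with no angular momentum about the center, and any external torque about the center is negligible, so the system's angular momentum is conserved.
I_p = (2.93)(0.158)² = 0.07314 kg·m².
Added inertia Σmr² = (0.607)(0.0477)² + (0.363)(0.117)² = 0.006350 kg·m²; I_f = 0.07314 + 0.006350 = 0.07949 kg·m².
ω_f = I_p ω_i / I_f = (0.07314)(1.29) / 0.07949 = 1.187 rev/s.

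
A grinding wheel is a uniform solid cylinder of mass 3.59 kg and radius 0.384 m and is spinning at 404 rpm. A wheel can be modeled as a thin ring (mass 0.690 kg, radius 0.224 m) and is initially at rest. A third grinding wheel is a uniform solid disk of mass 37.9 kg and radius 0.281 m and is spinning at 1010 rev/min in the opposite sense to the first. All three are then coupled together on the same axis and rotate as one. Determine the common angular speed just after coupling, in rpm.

No external torque acts about the common axis, so total angular momentum is conserved.
Moments of inertia: I_A = ½(3.59)(0.384)² = 0.2647 kg·m²; I_B = (0.690)(0.224)² = 0.03462 kg·m²; I_C = ½(37.9)(0.281)² = 1.496 kg·m².
Taking A's sense as positive: L = (0.2647)(404) − (1.496)(1010) = -1404 kg·m²·rpm.
Combined I = 0.2647 + 0.03462 + 1.496 = 1.796 kg·m².
ω_f = L / I = -1404 / 1.796 = -782.1 rpm.

|ω_f| ≈ 782 rpm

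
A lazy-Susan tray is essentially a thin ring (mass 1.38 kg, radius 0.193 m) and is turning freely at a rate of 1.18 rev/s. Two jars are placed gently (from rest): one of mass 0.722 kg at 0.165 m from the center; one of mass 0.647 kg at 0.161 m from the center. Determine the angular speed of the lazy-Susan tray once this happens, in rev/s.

The added mass arrives with no angular momentum about the center, and any external torque about the center is negligible, so the system's angular momentum is conserved.
I_p = (1.38)(0.193)² = 0.05140 kg·m².
Added inertia Σmr² = (0.722)(0.165)² + (0.647)(0.161)² = 0.03643 kg·m²; I_f = 0.05140 + 0.03643 = 0.08783 kg·m².
ω_f = I_p ω_i / I_f = (0.05140)(1.18) / 0.08783 = 0.6906 rev/s.

ω_f ≈ 0.691 rev/s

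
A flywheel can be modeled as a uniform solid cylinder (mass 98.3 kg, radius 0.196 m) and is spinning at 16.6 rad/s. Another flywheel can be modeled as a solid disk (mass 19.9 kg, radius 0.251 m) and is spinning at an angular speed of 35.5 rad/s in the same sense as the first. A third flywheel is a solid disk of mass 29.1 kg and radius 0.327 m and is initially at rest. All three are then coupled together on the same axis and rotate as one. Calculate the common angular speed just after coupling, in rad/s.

No external torque acts about the common axis, so total angular momentum is conserved.
Moments of inertia: I_A = ½(98.3)(0.196)² = 1.888 kg·m²; I_B = ½(19.9)(0.251)² = 0.6269 kg·m²; I_C = ½(29.1)(0.327)² = 1.556 kg·m².
Taking A's sense as positive: L = (1.888)(16.6) + (0.6269)(35.5) = 53.60 kg·m²·rad/s.
Combined I = 1.888 + 0.6269 + 1.556 = 4.071 kg·m².
ω_f = L / I = 53.60 / 4.071 = 13.17 rad/s.

|ω_f| ≈ 13.2 rad/s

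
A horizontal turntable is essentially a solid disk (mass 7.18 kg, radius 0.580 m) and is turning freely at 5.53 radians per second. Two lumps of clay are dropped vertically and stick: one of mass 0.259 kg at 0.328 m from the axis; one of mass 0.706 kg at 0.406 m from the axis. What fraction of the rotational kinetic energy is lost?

The added mass arrives with no angular momentum about the axis, and any external torque about the axis is negligible, so the system's angular momentum is conserved.
I_p = ½(7.18)(0.580)² = 1.208 kg·m².
Added inertia Σmr² = (0.259)(0.328)² + (0.706)(0.406)² = 0.1442 kg·m²; I_f = 1.208 + 0.1442 = 1.352 kg·m².
ω_f = I_p ω_i / I_f = (1.208)(5.53) / 1.352 = 4.940 rad/s.
KE_i = ½(1.208)(5.530 rad/s)² = 18.47 J; KE_f = ½(1.352)(4.940)² = 16.50 J.
Fraction lost = 0.1067.

fraction ≈ 0.107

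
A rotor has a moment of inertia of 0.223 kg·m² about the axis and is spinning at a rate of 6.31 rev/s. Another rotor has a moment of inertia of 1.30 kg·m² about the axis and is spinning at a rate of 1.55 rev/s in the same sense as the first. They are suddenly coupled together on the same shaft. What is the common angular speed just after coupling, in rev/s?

No external torque acts about the common axis, so total angular momentum is conserved.
Taking A's sense as positive: L = (0.2230)(6.31) + (1.300)(1.55) = 3.422 kg·m²·rev/s.
Combined I = 0.2230 + 1.300 = 1.523 kg·m².
ω_f = L / I = 3.422 / 1.523 = 2.247 rev/s.

|ω_f| ≈ 2.25 rev/s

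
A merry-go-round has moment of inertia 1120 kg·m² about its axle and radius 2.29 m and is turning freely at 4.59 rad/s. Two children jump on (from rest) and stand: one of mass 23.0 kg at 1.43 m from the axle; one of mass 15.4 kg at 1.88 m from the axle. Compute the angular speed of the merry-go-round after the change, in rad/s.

The added mass arrives with no angular momentum about the axle, and any external torque about the axle is negligible, so the system's angular momentum is conserved.
Added inertia Σmr² = (23.0)(1.43)² + (15.4)(1.88)² = 101.5 kg·m²; I_f = 1120 + 101.5 = 1221 kg·m².
ω_f = I_p ω_i / I_f = (1120)(4.59) / 1221 = 4.209 rad/s.

ω_f ≈ 4.21 rad/s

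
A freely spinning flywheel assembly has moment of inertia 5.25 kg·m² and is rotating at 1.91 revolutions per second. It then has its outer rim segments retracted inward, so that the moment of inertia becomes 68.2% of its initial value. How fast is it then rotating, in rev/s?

Angular momentum about the spin axis is conserved since the torque about it is zero.
I₂ = 0.682 × 5.25 = 3.581 kg·m².
ω₂ = I₁ω₁ / I₂ = (5.250)(1.91 rev/s) / (3.581) = 2.801 rev/s.

ω₂ ≈ 2.80 rev/s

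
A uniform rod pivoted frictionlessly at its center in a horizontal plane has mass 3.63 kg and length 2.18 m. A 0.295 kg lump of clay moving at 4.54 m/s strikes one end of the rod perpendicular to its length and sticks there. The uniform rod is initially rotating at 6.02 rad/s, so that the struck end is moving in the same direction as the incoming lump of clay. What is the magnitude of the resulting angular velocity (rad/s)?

The axle reaction passes through the pivot and exerts no torque about it; angular momentum about the pivot is conserved through the impact.
I_p = (1/12)(3.63)(2.18)² = 1.438 kg·m². Taking the sense of the lump of clay's angular momentum as positive, L_{lump} = m v R = (0.295)(4.54)(2.18/2) = 1.460 kg·m²/s.
L_i = +I_p ω_p + m v R = +(1.438)(6.02) + 1.460 = 10.11 kg·m²/s.
After sticking, I_f = I_p + m R² = 1.438 + (0.295)(2.18/2)² = 1.788 kg·m².
ω_f = L_i / I_f = 10.11 / 1.788 = 5.656 rad/s.

|ω_f| ≈ 5.66 rad/s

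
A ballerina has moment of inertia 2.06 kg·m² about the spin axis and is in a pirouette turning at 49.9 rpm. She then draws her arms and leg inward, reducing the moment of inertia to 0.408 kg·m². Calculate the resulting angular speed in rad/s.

Angular momentum about the spin axis is conserved since the torque about it is zero.
ω₂ = I₁ω₁ / I₂ = (2.060)(49.9 rpm) / (0.4080) = 251.9 rpm = 26.38 rad/s.

ω₂ ≈ 26.4 rad/s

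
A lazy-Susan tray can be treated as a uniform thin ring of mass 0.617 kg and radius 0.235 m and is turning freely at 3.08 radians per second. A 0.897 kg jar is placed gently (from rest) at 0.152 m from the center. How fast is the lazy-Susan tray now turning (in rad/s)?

The added mass arrives with no angular momentum about the center, and any external torque about the center is negligible, so the system's angular momentum is conserved.
I_p = (0.617)(0.235)² = 0.03407 kg·m².
Added inertia Σmr² = (0.897)(0.152)² = 0.02072 kg·m²; I_f = 0.03407 + 0.02072 = 0.05480 kg·m².
ω_f = I_p ω_i / I_f = (0.03407)(3.08) / 0.05480 = 1.915 rad/s.

ω_f ≈ 1.92 rad/s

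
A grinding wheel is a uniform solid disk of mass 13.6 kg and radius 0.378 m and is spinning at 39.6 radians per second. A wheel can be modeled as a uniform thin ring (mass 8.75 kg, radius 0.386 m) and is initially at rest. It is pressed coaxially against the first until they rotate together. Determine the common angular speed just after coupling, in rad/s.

|ω_f| ≈ 16.9 rad/s

The coupling torques are internal; angular momentum about the shared axis is conserved.
Moments of inertia: I_A = ½(13.6)(0.378)² = 0.9716 kg·m²; I_B = (8.75)(0.386)² = 1.304 kg·m².
Taking A's sense as positive: L = (0.9716)(39.6) = 38.48 kg·m²·rad/s.
Combined I = 0.9716 + 1.304 = 2.275 kg·m².
ω_f = L / I = 38.48 / 2.275 = 16.91 rad/s.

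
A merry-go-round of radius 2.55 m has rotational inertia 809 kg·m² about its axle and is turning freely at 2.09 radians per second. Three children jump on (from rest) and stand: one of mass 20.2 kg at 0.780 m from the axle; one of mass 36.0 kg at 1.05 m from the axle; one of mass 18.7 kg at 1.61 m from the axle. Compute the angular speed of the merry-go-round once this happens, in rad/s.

The added mass arrives with no angular momentum about the axle, and any external torque about the axle is negligible, so the system's angular momentum is conserved.
Added inertia Σmr² = (20.2)(0.780)² + (36.0)(1.05)² + (18.7)(1.61)² = 100.5 kg·m²; I_f = 809.0 + 100.5 = 909.5 kg·m².
ω_f = I_p ω_i / I_f = (809.0)(2.09) / 909.5 = 1.859 rad/s.

ω_f ≈ 1.86 rad/s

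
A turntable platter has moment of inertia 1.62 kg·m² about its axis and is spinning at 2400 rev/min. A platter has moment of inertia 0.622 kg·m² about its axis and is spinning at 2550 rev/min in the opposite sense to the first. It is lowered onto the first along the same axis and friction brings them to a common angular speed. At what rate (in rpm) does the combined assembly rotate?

|ω_f| ≈ 1030 rpm

No external torque acts about the common axis, so total angular momentum is conserved.
Taking A's sense as positive: L = (1.620)(2400) − (0.6220)(2550) = 2302 kg·m²·rpm.
Combined I = 1.620 + 0.6220 = 2.242 kg·m².
ω_f = L / I = 2302 / 2.242 = 1027 rpm.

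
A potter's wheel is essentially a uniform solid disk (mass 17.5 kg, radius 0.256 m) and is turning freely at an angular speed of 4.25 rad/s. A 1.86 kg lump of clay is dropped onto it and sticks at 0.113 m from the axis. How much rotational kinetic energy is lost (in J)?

No external torque acts about the axis; L_before = L_after.
I_p = ½(17.5)(0.256)² = 0.5734 kg·m².
Added inertia Σmr² = (1.86)(0.113)² = 0.02375 kg·m²; I_f = 0.5734 + 0.02375 = 0.5972 kg·m².
ω_f = I_p ω_i / I_f = (0.5734)(4.25) / 0.5972 = 4.081 rad/s.
KE_i = ½(0.5734)(4.250 rad/s)² = 5.179 J; KE_f = ½(0.5972)(4.081)² = 4.973 J.

energy lost ≈ 0.206 J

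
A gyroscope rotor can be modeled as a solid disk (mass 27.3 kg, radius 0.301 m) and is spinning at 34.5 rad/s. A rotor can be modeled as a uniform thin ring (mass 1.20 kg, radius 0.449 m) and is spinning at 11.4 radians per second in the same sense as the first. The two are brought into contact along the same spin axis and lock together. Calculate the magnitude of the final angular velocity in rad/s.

|ω_f| ≈ 30.7 rad/s

No external torque acts about the common axis, so total angular momentum is conserved.
Moments of inertia: I_A = ½(27.3)(0.301)² = 1.237 kg·m²; I_B = (1.20)(0.449)² = 0.2419 kg·m².
Taking A's sense as positive: L = (1.237)(34.5) + (0.2419)(11.4) = 45.42 kg·m²·rad/s.
Combined I = 1.237 + 0.2419 = 1.479 kg·m².
ω_f = L / I = 45.42 / 1.479 = 30.72 rad/s.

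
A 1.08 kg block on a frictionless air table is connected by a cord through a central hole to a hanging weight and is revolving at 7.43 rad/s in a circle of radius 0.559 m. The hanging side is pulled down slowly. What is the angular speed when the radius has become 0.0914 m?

ω₂ ≈ 278 rad/s

The constraining force is radial, so m r² ω about the center is conserved.
ω₂ = ω₁ (r₁/r₂)² = (7.43)(0.559/0.0914)² = 277.9 rad/s.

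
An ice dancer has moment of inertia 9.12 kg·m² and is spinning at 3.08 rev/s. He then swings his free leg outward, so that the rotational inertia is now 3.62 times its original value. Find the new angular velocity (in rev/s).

With no external torque about the axis, L is conserved: I₁ω₁ = I₂ω₂.
I₂ = 3.62 × 9.12 = 33.01 kg·m².
ω₂ = I₁ω₁ / I₂ = (9.120)(3.08 rev/s) / (33.01) = 0.8508 rev/s.

ω₂ ≈ 0.851 rev/s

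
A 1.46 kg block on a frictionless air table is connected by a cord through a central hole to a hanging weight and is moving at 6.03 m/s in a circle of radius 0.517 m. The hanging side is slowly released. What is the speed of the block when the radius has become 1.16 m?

Central (radial) force ⇒ zero torque about the center ⇒ m v r is constant.
v₂ = v₁ r₁ / r₂ = (6.03)(0.517) / (1.16) = 2.688 m/s.

v₂ ≈ 2.69 m/s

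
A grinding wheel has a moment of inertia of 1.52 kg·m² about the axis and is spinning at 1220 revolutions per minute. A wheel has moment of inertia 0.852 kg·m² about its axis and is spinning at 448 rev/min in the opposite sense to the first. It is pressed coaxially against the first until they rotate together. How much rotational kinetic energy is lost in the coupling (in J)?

ΔKE lost ≈ 8330 J

The coupling torques are internal; angular momentum about the shared axis is conserved.
Taking A's sense as positive: L = (1.520)(1220) − (0.8520)(448) = 1473 kg·m²·rpm.
Combined I = 1.520 + 0.8520 = 2.372 kg·m².
ω_f = L / I = 1473 / 2.372 = 620.9 rpm.
KE_i = ½ΣIω² = 13340 J; KE_f = ½(2.372)(65.02)² = 5014 J.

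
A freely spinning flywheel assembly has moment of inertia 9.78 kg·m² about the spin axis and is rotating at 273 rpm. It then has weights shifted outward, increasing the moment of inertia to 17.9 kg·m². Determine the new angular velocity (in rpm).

ω₂ ≈ 149 rpm

Angular momentum about the spin axis is conserved since the torque about it is zero.
ω₂ = I₁ω₁ / I₂ = (9.780)(273 rpm) / (17.90) = 149.2 rpm.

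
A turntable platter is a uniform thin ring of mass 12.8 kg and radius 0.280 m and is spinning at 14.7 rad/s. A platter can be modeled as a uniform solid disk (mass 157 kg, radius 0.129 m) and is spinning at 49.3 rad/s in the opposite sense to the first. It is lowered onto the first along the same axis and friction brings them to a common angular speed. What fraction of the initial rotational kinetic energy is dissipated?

fraction ≈ 0.685

The coupling torques are internal; angular momentum about the shared axis is conserved.
Moments of inertia: I_A = (12.8)(0.280)² = 1.004 kg·m²; I_B = ½(157)(0.129)² = 1.306 kg·m².
Taking A's sense as positive: L = (1.004)(14.7) − (1.306)(49.3) = -49.65 kg·m²·rad/s.
Combined I = 1.004 + 1.306 = 2.310 kg·m².
ω_f = L / I = -49.65 / 2.310 = -21.49 rad/s.
KE_i = ½ΣIω² = 1696 J; KE_f = ½(2.310)(21.49)² = 533.6 J.
Fraction dissipated = (KE_i − KE_f)/KE_i = 0.6854.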